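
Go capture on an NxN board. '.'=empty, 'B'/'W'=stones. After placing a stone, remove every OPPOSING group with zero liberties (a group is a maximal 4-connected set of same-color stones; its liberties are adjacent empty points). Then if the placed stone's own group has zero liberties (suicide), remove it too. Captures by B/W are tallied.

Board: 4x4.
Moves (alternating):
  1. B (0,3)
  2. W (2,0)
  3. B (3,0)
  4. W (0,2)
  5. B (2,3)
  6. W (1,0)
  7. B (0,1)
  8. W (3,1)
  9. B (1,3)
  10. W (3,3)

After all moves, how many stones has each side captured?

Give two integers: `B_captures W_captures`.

Move 1: B@(0,3) -> caps B=0 W=0
Move 2: W@(2,0) -> caps B=0 W=0
Move 3: B@(3,0) -> caps B=0 W=0
Move 4: W@(0,2) -> caps B=0 W=0
Move 5: B@(2,3) -> caps B=0 W=0
Move 6: W@(1,0) -> caps B=0 W=0
Move 7: B@(0,1) -> caps B=0 W=0
Move 8: W@(3,1) -> caps B=0 W=1
Move 9: B@(1,3) -> caps B=0 W=1
Move 10: W@(3,3) -> caps B=0 W=1

Answer: 0 1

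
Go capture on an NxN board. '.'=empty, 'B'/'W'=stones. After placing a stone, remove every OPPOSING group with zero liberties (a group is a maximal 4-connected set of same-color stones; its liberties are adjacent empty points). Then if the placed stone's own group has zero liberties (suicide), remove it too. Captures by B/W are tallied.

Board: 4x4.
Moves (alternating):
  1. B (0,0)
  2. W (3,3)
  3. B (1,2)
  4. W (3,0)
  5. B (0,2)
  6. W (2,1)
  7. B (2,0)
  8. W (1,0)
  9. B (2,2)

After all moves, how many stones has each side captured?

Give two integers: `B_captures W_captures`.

Answer: 0 1

Derivation:
Move 1: B@(0,0) -> caps B=0 W=0
Move 2: W@(3,3) -> caps B=0 W=0
Move 3: B@(1,2) -> caps B=0 W=0
Move 4: W@(3,0) -> caps B=0 W=0
Move 5: B@(0,2) -> caps B=0 W=0
Move 6: W@(2,1) -> caps B=0 W=0
Move 7: B@(2,0) -> caps B=0 W=0
Move 8: W@(1,0) -> caps B=0 W=1
Move 9: B@(2,2) -> caps B=0 W=1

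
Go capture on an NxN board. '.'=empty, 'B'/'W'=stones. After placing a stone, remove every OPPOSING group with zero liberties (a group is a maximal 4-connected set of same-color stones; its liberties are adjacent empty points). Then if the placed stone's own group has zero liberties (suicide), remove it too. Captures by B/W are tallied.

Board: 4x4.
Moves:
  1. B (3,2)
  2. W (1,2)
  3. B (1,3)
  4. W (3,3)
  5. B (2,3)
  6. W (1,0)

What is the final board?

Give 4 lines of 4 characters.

Move 1: B@(3,2) -> caps B=0 W=0
Move 2: W@(1,2) -> caps B=0 W=0
Move 3: B@(1,3) -> caps B=0 W=0
Move 4: W@(3,3) -> caps B=0 W=0
Move 5: B@(2,3) -> caps B=1 W=0
Move 6: W@(1,0) -> caps B=1 W=0

Answer: ....
W.WB
...B
..B.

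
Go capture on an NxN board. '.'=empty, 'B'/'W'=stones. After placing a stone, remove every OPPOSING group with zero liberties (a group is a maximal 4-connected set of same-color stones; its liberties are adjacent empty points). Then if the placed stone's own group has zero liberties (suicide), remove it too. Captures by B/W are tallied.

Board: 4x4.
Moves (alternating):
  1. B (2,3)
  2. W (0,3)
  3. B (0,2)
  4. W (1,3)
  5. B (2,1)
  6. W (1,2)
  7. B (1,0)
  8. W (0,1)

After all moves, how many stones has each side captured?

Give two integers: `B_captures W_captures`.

Move 1: B@(2,3) -> caps B=0 W=0
Move 2: W@(0,3) -> caps B=0 W=0
Move 3: B@(0,2) -> caps B=0 W=0
Move 4: W@(1,3) -> caps B=0 W=0
Move 5: B@(2,1) -> caps B=0 W=0
Move 6: W@(1,2) -> caps B=0 W=0
Move 7: B@(1,0) -> caps B=0 W=0
Move 8: W@(0,1) -> caps B=0 W=1

Answer: 0 1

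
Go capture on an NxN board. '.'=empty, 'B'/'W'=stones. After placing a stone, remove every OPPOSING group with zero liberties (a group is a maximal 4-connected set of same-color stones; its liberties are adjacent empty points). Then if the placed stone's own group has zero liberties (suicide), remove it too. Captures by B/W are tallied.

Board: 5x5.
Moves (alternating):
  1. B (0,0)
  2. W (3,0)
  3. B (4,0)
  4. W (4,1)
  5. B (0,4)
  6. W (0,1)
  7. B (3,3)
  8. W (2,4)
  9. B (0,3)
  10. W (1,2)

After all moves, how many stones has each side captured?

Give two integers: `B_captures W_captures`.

Move 1: B@(0,0) -> caps B=0 W=0
Move 2: W@(3,0) -> caps B=0 W=0
Move 3: B@(4,0) -> caps B=0 W=0
Move 4: W@(4,1) -> caps B=0 W=1
Move 5: B@(0,4) -> caps B=0 W=1
Move 6: W@(0,1) -> caps B=0 W=1
Move 7: B@(3,3) -> caps B=0 W=1
Move 8: W@(2,4) -> caps B=0 W=1
Move 9: B@(0,3) -> caps B=0 W=1
Move 10: W@(1,2) -> caps B=0 W=1

Answer: 0 1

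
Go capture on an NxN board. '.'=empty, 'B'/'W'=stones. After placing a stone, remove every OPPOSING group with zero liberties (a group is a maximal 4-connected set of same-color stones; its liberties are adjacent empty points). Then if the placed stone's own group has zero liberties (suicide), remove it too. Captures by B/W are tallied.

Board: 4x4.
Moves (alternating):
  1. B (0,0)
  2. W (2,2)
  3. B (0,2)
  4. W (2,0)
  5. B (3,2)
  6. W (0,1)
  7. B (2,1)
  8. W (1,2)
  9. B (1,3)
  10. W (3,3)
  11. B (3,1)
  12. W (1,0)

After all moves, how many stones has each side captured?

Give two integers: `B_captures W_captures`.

Move 1: B@(0,0) -> caps B=0 W=0
Move 2: W@(2,2) -> caps B=0 W=0
Move 3: B@(0,2) -> caps B=0 W=0
Move 4: W@(2,0) -> caps B=0 W=0
Move 5: B@(3,2) -> caps B=0 W=0
Move 6: W@(0,1) -> caps B=0 W=0
Move 7: B@(2,1) -> caps B=0 W=0
Move 8: W@(1,2) -> caps B=0 W=0
Move 9: B@(1,3) -> caps B=0 W=0
Move 10: W@(3,3) -> caps B=0 W=0
Move 11: B@(3,1) -> caps B=0 W=0
Move 12: W@(1,0) -> caps B=0 W=1

Answer: 0 1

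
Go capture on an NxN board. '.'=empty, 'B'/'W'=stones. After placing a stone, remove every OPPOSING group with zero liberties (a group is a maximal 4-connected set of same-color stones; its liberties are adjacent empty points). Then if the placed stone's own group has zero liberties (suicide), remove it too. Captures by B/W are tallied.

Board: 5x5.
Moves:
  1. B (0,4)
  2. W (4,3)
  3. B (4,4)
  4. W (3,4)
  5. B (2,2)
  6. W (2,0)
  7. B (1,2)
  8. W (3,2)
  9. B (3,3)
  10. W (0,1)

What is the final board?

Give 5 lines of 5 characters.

Answer: .W..B
..B..
W.B..
..WBW
...W.

Derivation:
Move 1: B@(0,4) -> caps B=0 W=0
Move 2: W@(4,3) -> caps B=0 W=0
Move 3: B@(4,4) -> caps B=0 W=0
Move 4: W@(3,4) -> caps B=0 W=1
Move 5: B@(2,2) -> caps B=0 W=1
Move 6: W@(2,0) -> caps B=0 W=1
Move 7: B@(1,2) -> caps B=0 W=1
Move 8: W@(3,2) -> caps B=0 W=1
Move 9: B@(3,3) -> caps B=0 W=1
Move 10: W@(0,1) -> caps B=0 W=1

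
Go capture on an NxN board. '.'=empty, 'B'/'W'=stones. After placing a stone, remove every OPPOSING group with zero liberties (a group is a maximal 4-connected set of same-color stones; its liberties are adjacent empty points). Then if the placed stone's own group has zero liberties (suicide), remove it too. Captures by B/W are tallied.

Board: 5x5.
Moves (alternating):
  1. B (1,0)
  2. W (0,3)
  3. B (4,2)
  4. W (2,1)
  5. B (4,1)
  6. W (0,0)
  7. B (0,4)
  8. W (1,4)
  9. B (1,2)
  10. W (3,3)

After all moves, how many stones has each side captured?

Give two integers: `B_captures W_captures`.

Move 1: B@(1,0) -> caps B=0 W=0
Move 2: W@(0,3) -> caps B=0 W=0
Move 3: B@(4,2) -> caps B=0 W=0
Move 4: W@(2,1) -> caps B=0 W=0
Move 5: B@(4,1) -> caps B=0 W=0
Move 6: W@(0,0) -> caps B=0 W=0
Move 7: B@(0,4) -> caps B=0 W=0
Move 8: W@(1,4) -> caps B=0 W=1
Move 9: B@(1,2) -> caps B=0 W=1
Move 10: W@(3,3) -> caps B=0 W=1

Answer: 0 1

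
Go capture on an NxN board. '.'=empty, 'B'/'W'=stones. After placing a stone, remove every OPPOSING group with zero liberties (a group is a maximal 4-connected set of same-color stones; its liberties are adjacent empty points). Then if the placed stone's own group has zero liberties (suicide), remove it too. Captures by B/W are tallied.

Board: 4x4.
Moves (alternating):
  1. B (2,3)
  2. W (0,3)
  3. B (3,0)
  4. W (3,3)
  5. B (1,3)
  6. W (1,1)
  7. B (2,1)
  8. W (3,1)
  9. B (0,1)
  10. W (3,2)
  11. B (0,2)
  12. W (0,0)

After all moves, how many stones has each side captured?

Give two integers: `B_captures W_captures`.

Answer: 1 0

Derivation:
Move 1: B@(2,3) -> caps B=0 W=0
Move 2: W@(0,3) -> caps B=0 W=0
Move 3: B@(3,0) -> caps B=0 W=0
Move 4: W@(3,3) -> caps B=0 W=0
Move 5: B@(1,3) -> caps B=0 W=0
Move 6: W@(1,1) -> caps B=0 W=0
Move 7: B@(2,1) -> caps B=0 W=0
Move 8: W@(3,1) -> caps B=0 W=0
Move 9: B@(0,1) -> caps B=0 W=0
Move 10: W@(3,2) -> caps B=0 W=0
Move 11: B@(0,2) -> caps B=1 W=0
Move 12: W@(0,0) -> caps B=1 W=0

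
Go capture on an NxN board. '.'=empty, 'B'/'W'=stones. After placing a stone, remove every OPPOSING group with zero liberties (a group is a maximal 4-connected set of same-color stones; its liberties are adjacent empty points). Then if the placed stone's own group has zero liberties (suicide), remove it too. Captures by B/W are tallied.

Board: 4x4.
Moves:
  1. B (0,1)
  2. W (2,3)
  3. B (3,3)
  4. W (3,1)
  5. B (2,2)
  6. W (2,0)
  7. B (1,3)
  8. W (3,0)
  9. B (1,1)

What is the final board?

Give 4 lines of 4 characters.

Answer: .B..
.B.B
W.B.
WW.B

Derivation:
Move 1: B@(0,1) -> caps B=0 W=0
Move 2: W@(2,3) -> caps B=0 W=0
Move 3: B@(3,3) -> caps B=0 W=0
Move 4: W@(3,1) -> caps B=0 W=0
Move 5: B@(2,2) -> caps B=0 W=0
Move 6: W@(2,0) -> caps B=0 W=0
Move 7: B@(1,3) -> caps B=1 W=0
Move 8: W@(3,0) -> caps B=1 W=0
Move 9: B@(1,1) -> caps B=1 W=0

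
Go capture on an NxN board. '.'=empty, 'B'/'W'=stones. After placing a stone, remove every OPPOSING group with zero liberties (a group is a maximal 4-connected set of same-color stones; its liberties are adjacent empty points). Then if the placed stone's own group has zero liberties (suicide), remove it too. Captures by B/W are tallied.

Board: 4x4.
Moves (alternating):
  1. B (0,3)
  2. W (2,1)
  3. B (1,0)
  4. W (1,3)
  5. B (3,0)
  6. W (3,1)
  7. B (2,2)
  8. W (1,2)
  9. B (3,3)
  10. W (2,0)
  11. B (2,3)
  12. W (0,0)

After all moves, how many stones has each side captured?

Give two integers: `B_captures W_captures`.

Move 1: B@(0,3) -> caps B=0 W=0
Move 2: W@(2,1) -> caps B=0 W=0
Move 3: B@(1,0) -> caps B=0 W=0
Move 4: W@(1,3) -> caps B=0 W=0
Move 5: B@(3,0) -> caps B=0 W=0
Move 6: W@(3,1) -> caps B=0 W=0
Move 7: B@(2,2) -> caps B=0 W=0
Move 8: W@(1,2) -> caps B=0 W=0
Move 9: B@(3,3) -> caps B=0 W=0
Move 10: W@(2,0) -> caps B=0 W=1
Move 11: B@(2,3) -> caps B=0 W=1
Move 12: W@(0,0) -> caps B=0 W=1

Answer: 0 1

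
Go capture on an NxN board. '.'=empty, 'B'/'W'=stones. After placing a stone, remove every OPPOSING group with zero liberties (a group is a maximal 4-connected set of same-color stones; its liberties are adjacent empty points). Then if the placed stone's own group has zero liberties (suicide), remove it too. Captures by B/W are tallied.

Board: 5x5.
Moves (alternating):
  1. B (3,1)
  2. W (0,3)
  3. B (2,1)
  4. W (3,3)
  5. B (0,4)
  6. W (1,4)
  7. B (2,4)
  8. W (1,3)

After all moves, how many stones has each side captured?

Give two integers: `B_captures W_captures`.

Answer: 0 1

Derivation:
Move 1: B@(3,1) -> caps B=0 W=0
Move 2: W@(0,3) -> caps B=0 W=0
Move 3: B@(2,1) -> caps B=0 W=0
Move 4: W@(3,3) -> caps B=0 W=0
Move 5: B@(0,4) -> caps B=0 W=0
Move 6: W@(1,4) -> caps B=0 W=1
Move 7: B@(2,4) -> caps B=0 W=1
Move 8: W@(1,3) -> caps B=0 W=1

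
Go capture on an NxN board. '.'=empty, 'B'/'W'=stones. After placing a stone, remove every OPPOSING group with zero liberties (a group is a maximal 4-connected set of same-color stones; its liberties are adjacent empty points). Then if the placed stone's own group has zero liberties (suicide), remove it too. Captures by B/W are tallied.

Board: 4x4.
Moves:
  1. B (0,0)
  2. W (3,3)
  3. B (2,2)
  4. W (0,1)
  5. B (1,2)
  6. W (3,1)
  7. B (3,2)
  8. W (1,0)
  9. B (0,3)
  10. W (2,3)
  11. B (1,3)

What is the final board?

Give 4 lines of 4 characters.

Answer: .W.B
W.BB
..B.
.WB.

Derivation:
Move 1: B@(0,0) -> caps B=0 W=0
Move 2: W@(3,3) -> caps B=0 W=0
Move 3: B@(2,2) -> caps B=0 W=0
Move 4: W@(0,1) -> caps B=0 W=0
Move 5: B@(1,2) -> caps B=0 W=0
Move 6: W@(3,1) -> caps B=0 W=0
Move 7: B@(3,2) -> caps B=0 W=0
Move 8: W@(1,0) -> caps B=0 W=1
Move 9: B@(0,3) -> caps B=0 W=1
Move 10: W@(2,3) -> caps B=0 W=1
Move 11: B@(1,3) -> caps B=2 W=1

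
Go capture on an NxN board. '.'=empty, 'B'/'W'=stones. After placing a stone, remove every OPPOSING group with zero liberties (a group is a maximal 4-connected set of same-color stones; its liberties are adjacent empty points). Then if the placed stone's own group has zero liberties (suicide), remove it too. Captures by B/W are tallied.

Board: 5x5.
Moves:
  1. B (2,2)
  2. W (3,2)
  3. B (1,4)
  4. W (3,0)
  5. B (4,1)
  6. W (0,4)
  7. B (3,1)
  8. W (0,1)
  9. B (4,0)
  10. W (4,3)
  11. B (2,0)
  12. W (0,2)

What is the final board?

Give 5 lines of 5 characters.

Move 1: B@(2,2) -> caps B=0 W=0
Move 2: W@(3,2) -> caps B=0 W=0
Move 3: B@(1,4) -> caps B=0 W=0
Move 4: W@(3,0) -> caps B=0 W=0
Move 5: B@(4,1) -> caps B=0 W=0
Move 6: W@(0,4) -> caps B=0 W=0
Move 7: B@(3,1) -> caps B=0 W=0
Move 8: W@(0,1) -> caps B=0 W=0
Move 9: B@(4,0) -> caps B=0 W=0
Move 10: W@(4,3) -> caps B=0 W=0
Move 11: B@(2,0) -> caps B=1 W=0
Move 12: W@(0,2) -> caps B=1 W=0

Answer: .WW.W
....B
B.B..
.BW..
BB.W.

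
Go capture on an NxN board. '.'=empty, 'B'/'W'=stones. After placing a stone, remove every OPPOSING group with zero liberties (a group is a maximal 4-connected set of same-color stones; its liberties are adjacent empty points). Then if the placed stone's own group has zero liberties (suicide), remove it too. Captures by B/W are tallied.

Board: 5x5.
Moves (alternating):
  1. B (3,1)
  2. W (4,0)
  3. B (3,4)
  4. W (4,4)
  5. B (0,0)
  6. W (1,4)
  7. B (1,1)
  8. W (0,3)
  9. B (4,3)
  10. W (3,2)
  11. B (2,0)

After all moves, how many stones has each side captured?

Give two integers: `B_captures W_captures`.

Answer: 1 0

Derivation:
Move 1: B@(3,1) -> caps B=0 W=0
Move 2: W@(4,0) -> caps B=0 W=0
Move 3: B@(3,4) -> caps B=0 W=0
Move 4: W@(4,4) -> caps B=0 W=0
Move 5: B@(0,0) -> caps B=0 W=0
Move 6: W@(1,4) -> caps B=0 W=0
Move 7: B@(1,1) -> caps B=0 W=0
Move 8: W@(0,3) -> caps B=0 W=0
Move 9: B@(4,3) -> caps B=1 W=0
Move 10: W@(3,2) -> caps B=1 W=0
Move 11: B@(2,0) -> caps B=1 W=0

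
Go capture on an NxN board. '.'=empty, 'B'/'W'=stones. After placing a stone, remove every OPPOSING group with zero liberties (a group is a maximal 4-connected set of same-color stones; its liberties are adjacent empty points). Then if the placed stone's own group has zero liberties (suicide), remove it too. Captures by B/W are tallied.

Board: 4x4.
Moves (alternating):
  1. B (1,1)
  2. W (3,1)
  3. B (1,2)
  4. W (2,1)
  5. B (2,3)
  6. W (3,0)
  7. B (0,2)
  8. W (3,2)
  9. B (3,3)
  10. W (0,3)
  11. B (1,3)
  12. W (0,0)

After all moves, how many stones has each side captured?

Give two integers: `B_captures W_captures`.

Answer: 1 0

Derivation:
Move 1: B@(1,1) -> caps B=0 W=0
Move 2: W@(3,1) -> caps B=0 W=0
Move 3: B@(1,2) -> caps B=0 W=0
Move 4: W@(2,1) -> caps B=0 W=0
Move 5: B@(2,3) -> caps B=0 W=0
Move 6: W@(3,0) -> caps B=0 W=0
Move 7: B@(0,2) -> caps B=0 W=0
Move 8: W@(3,2) -> caps B=0 W=0
Move 9: B@(3,3) -> caps B=0 W=0
Move 10: W@(0,3) -> caps B=0 W=0
Move 11: B@(1,3) -> caps B=1 W=0
Move 12: W@(0,0) -> caps B=1 W=0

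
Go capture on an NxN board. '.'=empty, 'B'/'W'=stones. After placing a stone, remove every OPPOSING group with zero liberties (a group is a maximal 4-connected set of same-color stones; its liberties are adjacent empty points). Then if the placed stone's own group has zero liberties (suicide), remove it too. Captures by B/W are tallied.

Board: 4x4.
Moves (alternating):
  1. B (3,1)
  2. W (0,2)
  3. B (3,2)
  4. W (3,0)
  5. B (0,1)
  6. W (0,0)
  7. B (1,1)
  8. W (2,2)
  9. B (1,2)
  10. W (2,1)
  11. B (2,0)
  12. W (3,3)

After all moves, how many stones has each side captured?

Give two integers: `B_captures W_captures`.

Move 1: B@(3,1) -> caps B=0 W=0
Move 2: W@(0,2) -> caps B=0 W=0
Move 3: B@(3,2) -> caps B=0 W=0
Move 4: W@(3,0) -> caps B=0 W=0
Move 5: B@(0,1) -> caps B=0 W=0
Move 6: W@(0,0) -> caps B=0 W=0
Move 7: B@(1,1) -> caps B=0 W=0
Move 8: W@(2,2) -> caps B=0 W=0
Move 9: B@(1,2) -> caps B=0 W=0
Move 10: W@(2,1) -> caps B=0 W=0
Move 11: B@(2,0) -> caps B=1 W=0
Move 12: W@(3,3) -> caps B=1 W=0

Answer: 1 0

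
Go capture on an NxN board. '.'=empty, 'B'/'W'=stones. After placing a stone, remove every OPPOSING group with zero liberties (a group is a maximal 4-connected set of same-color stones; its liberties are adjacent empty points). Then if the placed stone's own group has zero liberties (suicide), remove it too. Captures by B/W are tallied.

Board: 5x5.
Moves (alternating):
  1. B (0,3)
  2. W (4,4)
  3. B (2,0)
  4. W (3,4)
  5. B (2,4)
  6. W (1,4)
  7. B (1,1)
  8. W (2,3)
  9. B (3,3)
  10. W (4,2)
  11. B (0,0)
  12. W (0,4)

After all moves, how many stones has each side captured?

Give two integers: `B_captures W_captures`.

Answer: 0 1

Derivation:
Move 1: B@(0,3) -> caps B=0 W=0
Move 2: W@(4,4) -> caps B=0 W=0
Move 3: B@(2,0) -> caps B=0 W=0
Move 4: W@(3,4) -> caps B=0 W=0
Move 5: B@(2,4) -> caps B=0 W=0
Move 6: W@(1,4) -> caps B=0 W=0
Move 7: B@(1,1) -> caps B=0 W=0
Move 8: W@(2,3) -> caps B=0 W=1
Move 9: B@(3,3) -> caps B=0 W=1
Move 10: W@(4,2) -> caps B=0 W=1
Move 11: B@(0,0) -> caps B=0 W=1
Move 12: W@(0,4) -> caps B=0 W=1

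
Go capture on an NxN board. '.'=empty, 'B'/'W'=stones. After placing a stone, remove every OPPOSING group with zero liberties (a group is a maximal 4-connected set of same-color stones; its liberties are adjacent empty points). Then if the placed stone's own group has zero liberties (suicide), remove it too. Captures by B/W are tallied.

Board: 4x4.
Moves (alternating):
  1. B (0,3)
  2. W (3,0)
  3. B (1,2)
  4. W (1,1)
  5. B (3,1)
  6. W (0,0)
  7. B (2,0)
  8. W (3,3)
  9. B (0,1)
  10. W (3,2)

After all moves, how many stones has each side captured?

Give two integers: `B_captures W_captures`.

Move 1: B@(0,3) -> caps B=0 W=0
Move 2: W@(3,0) -> caps B=0 W=0
Move 3: B@(1,2) -> caps B=0 W=0
Move 4: W@(1,1) -> caps B=0 W=0
Move 5: B@(3,1) -> caps B=0 W=0
Move 6: W@(0,0) -> caps B=0 W=0
Move 7: B@(2,0) -> caps B=1 W=0
Move 8: W@(3,3) -> caps B=1 W=0
Move 9: B@(0,1) -> caps B=1 W=0
Move 10: W@(3,2) -> caps B=1 W=0

Answer: 1 0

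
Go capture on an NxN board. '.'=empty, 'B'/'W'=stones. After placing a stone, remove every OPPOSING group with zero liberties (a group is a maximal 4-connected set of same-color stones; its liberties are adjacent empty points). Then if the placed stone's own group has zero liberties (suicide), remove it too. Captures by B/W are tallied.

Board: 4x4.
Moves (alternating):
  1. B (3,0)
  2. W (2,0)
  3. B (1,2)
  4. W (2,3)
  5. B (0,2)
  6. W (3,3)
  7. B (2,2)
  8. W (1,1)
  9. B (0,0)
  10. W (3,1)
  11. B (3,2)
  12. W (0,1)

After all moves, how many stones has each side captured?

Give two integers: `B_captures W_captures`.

Answer: 0 1

Derivation:
Move 1: B@(3,0) -> caps B=0 W=0
Move 2: W@(2,0) -> caps B=0 W=0
Move 3: B@(1,2) -> caps B=0 W=0
Move 4: W@(2,3) -> caps B=0 W=0
Move 5: B@(0,2) -> caps B=0 W=0
Move 6: W@(3,3) -> caps B=0 W=0
Move 7: B@(2,2) -> caps B=0 W=0
Move 8: W@(1,1) -> caps B=0 W=0
Move 9: B@(0,0) -> caps B=0 W=0
Move 10: W@(3,1) -> caps B=0 W=1
Move 11: B@(3,2) -> caps B=0 W=1
Move 12: W@(0,1) -> caps B=0 W=1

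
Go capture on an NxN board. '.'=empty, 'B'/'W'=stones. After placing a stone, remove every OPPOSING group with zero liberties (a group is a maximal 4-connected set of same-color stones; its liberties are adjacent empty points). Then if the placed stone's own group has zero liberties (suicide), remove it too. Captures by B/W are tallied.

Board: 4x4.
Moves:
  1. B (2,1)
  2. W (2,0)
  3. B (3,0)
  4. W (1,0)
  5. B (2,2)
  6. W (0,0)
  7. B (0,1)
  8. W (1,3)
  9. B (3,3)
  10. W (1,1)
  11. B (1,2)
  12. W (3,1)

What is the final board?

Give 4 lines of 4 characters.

Answer: .B..
..BW
.BB.
BW.B

Derivation:
Move 1: B@(2,1) -> caps B=0 W=0
Move 2: W@(2,0) -> caps B=0 W=0
Move 3: B@(3,0) -> caps B=0 W=0
Move 4: W@(1,0) -> caps B=0 W=0
Move 5: B@(2,2) -> caps B=0 W=0
Move 6: W@(0,0) -> caps B=0 W=0
Move 7: B@(0,1) -> caps B=0 W=0
Move 8: W@(1,3) -> caps B=0 W=0
Move 9: B@(3,3) -> caps B=0 W=0
Move 10: W@(1,1) -> caps B=0 W=0
Move 11: B@(1,2) -> caps B=4 W=0
Move 12: W@(3,1) -> caps B=4 W=0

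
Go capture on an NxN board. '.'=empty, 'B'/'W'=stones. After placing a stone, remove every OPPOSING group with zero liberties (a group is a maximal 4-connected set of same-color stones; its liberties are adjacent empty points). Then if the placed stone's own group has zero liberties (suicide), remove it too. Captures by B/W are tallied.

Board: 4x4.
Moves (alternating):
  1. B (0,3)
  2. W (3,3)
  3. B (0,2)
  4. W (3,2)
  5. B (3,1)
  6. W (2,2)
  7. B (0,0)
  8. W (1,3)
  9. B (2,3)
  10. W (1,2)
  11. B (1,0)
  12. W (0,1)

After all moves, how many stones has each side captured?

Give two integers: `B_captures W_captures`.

Answer: 0 2

Derivation:
Move 1: B@(0,3) -> caps B=0 W=0
Move 2: W@(3,3) -> caps B=0 W=0
Move 3: B@(0,2) -> caps B=0 W=0
Move 4: W@(3,2) -> caps B=0 W=0
Move 5: B@(3,1) -> caps B=0 W=0
Move 6: W@(2,2) -> caps B=0 W=0
Move 7: B@(0,0) -> caps B=0 W=0
Move 8: W@(1,3) -> caps B=0 W=0
Move 9: B@(2,3) -> caps B=0 W=0
Move 10: W@(1,2) -> caps B=0 W=0
Move 11: B@(1,0) -> caps B=0 W=0
Move 12: W@(0,1) -> caps B=0 W=2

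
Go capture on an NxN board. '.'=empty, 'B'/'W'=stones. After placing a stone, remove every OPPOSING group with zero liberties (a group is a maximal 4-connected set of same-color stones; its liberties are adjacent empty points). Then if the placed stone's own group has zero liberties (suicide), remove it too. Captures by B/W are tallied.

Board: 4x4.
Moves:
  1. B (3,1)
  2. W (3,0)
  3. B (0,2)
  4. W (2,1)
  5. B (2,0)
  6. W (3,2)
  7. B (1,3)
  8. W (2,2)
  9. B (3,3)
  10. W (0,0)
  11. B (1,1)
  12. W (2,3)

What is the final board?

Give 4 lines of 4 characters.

Move 1: B@(3,1) -> caps B=0 W=0
Move 2: W@(3,0) -> caps B=0 W=0
Move 3: B@(0,2) -> caps B=0 W=0
Move 4: W@(2,1) -> caps B=0 W=0
Move 5: B@(2,0) -> caps B=1 W=0
Move 6: W@(3,2) -> caps B=1 W=0
Move 7: B@(1,3) -> caps B=1 W=0
Move 8: W@(2,2) -> caps B=1 W=0
Move 9: B@(3,3) -> caps B=1 W=0
Move 10: W@(0,0) -> caps B=1 W=0
Move 11: B@(1,1) -> caps B=1 W=0
Move 12: W@(2,3) -> caps B=1 W=1

Answer: W.B.
.B.B
BWWW
.BW.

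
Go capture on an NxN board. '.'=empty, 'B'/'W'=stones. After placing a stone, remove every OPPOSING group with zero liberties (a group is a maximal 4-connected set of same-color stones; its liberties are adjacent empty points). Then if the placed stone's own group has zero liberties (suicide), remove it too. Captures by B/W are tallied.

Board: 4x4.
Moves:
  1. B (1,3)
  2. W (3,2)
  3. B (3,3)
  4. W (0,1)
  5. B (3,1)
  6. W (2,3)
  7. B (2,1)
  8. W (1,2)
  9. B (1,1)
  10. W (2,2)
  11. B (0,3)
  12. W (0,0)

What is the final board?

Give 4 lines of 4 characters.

Answer: WW.B
.BWB
.BWW
.BW.

Derivation:
Move 1: B@(1,3) -> caps B=0 W=0
Move 2: W@(3,2) -> caps B=0 W=0
Move 3: B@(3,3) -> caps B=0 W=0
Move 4: W@(0,1) -> caps B=0 W=0
Move 5: B@(3,1) -> caps B=0 W=0
Move 6: W@(2,3) -> caps B=0 W=1
Move 7: B@(2,1) -> caps B=0 W=1
Move 8: W@(1,2) -> caps B=0 W=1
Move 9: B@(1,1) -> caps B=0 W=1
Move 10: W@(2,2) -> caps B=0 W=1
Move 11: B@(0,3) -> caps B=0 W=1
Move 12: W@(0,0) -> caps B=0 W=1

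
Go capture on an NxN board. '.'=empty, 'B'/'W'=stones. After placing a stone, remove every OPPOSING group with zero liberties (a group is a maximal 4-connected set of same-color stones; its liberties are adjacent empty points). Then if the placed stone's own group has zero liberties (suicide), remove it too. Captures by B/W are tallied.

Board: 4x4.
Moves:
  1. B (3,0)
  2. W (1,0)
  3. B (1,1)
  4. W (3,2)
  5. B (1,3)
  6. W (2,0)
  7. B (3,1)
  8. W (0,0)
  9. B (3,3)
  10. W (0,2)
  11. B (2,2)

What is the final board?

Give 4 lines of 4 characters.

Answer: W.W.
WB.B
W.B.
BB.B

Derivation:
Move 1: B@(3,0) -> caps B=0 W=0
Move 2: W@(1,0) -> caps B=0 W=0
Move 3: B@(1,1) -> caps B=0 W=0
Move 4: W@(3,2) -> caps B=0 W=0
Move 5: B@(1,3) -> caps B=0 W=0
Move 6: W@(2,0) -> caps B=0 W=0
Move 7: B@(3,1) -> caps B=0 W=0
Move 8: W@(0,0) -> caps B=0 W=0
Move 9: B@(3,3) -> caps B=0 W=0
Move 10: W@(0,2) -> caps B=0 W=0
Move 11: B@(2,2) -> caps B=1 W=0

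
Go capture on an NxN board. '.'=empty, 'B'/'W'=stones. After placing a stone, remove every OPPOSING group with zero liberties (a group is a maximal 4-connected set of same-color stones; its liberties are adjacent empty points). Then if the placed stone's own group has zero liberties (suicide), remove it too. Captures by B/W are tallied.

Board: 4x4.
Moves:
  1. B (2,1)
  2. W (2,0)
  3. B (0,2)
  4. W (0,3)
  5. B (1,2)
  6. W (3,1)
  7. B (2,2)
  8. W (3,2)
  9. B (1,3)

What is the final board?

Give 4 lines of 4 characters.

Move 1: B@(2,1) -> caps B=0 W=0
Move 2: W@(2,0) -> caps B=0 W=0
Move 3: B@(0,2) -> caps B=0 W=0
Move 4: W@(0,3) -> caps B=0 W=0
Move 5: B@(1,2) -> caps B=0 W=0
Move 6: W@(3,1) -> caps B=0 W=0
Move 7: B@(2,2) -> caps B=0 W=0
Move 8: W@(3,2) -> caps B=0 W=0
Move 9: B@(1,3) -> caps B=1 W=0

Answer: ..B.
..BB
WBB.
.WW.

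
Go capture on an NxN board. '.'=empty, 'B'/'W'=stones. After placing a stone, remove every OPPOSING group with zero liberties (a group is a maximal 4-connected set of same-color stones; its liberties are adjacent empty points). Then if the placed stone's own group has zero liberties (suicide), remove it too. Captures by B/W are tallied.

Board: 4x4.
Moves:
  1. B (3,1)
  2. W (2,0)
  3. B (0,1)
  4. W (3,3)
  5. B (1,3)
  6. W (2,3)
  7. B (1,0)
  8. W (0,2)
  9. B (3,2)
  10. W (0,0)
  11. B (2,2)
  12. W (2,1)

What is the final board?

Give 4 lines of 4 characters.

Answer: .BW.
B..B
WWB.
.BB.

Derivation:
Move 1: B@(3,1) -> caps B=0 W=0
Move 2: W@(2,0) -> caps B=0 W=0
Move 3: B@(0,1) -> caps B=0 W=0
Move 4: W@(3,3) -> caps B=0 W=0
Move 5: B@(1,3) -> caps B=0 W=0
Move 6: W@(2,3) -> caps B=0 W=0
Move 7: B@(1,0) -> caps B=0 W=0
Move 8: W@(0,2) -> caps B=0 W=0
Move 9: B@(3,2) -> caps B=0 W=0
Move 10: W@(0,0) -> caps B=0 W=0
Move 11: B@(2,2) -> caps B=2 W=0
Move 12: W@(2,1) -> caps B=2 W=0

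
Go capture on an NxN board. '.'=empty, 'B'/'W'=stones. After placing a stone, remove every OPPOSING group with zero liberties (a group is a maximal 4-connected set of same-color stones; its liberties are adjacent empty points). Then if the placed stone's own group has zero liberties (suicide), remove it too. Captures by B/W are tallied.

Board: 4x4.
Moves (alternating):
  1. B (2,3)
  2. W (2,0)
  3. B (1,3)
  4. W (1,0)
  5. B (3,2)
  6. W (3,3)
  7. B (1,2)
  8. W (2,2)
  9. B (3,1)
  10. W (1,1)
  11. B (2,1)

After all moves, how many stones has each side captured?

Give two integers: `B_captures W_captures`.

Move 1: B@(2,3) -> caps B=0 W=0
Move 2: W@(2,0) -> caps B=0 W=0
Move 3: B@(1,3) -> caps B=0 W=0
Move 4: W@(1,0) -> caps B=0 W=0
Move 5: B@(3,2) -> caps B=0 W=0
Move 6: W@(3,3) -> caps B=0 W=0
Move 7: B@(1,2) -> caps B=0 W=0
Move 8: W@(2,2) -> caps B=0 W=0
Move 9: B@(3,1) -> caps B=0 W=0
Move 10: W@(1,1) -> caps B=0 W=0
Move 11: B@(2,1) -> caps B=1 W=0

Answer: 1 0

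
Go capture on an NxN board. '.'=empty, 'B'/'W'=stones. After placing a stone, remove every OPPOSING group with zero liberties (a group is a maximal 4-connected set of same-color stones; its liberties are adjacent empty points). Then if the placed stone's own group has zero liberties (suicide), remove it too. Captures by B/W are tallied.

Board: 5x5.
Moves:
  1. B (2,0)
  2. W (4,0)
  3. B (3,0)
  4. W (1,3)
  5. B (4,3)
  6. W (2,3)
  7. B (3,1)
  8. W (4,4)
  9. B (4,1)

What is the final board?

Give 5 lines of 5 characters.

Answer: .....
...W.
B..W.
BB...
.B.BW

Derivation:
Move 1: B@(2,0) -> caps B=0 W=0
Move 2: W@(4,0) -> caps B=0 W=0
Move 3: B@(3,0) -> caps B=0 W=0
Move 4: W@(1,3) -> caps B=0 W=0
Move 5: B@(4,3) -> caps B=0 W=0
Move 6: W@(2,3) -> caps B=0 W=0
Move 7: B@(3,1) -> caps B=0 W=0
Move 8: W@(4,4) -> caps B=0 W=0
Move 9: B@(4,1) -> caps B=1 W=0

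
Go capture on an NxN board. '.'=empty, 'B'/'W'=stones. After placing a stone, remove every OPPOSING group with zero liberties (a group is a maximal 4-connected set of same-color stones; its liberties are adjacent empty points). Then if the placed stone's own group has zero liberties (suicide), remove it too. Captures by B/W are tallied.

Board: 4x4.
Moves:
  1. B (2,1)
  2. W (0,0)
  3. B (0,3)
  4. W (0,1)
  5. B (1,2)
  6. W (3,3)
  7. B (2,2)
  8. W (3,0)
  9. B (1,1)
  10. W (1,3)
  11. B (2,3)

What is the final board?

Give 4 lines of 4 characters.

Answer: WW.B
.BB.
.BBB
W..W

Derivation:
Move 1: B@(2,1) -> caps B=0 W=0
Move 2: W@(0,0) -> caps B=0 W=0
Move 3: B@(0,3) -> caps B=0 W=0
Move 4: W@(0,1) -> caps B=0 W=0
Move 5: B@(1,2) -> caps B=0 W=0
Move 6: W@(3,3) -> caps B=0 W=0
Move 7: B@(2,2) -> caps B=0 W=0
Move 8: W@(3,0) -> caps B=0 W=0
Move 9: B@(1,1) -> caps B=0 W=0
Move 10: W@(1,3) -> caps B=0 W=0
Move 11: B@(2,3) -> caps B=1 W=0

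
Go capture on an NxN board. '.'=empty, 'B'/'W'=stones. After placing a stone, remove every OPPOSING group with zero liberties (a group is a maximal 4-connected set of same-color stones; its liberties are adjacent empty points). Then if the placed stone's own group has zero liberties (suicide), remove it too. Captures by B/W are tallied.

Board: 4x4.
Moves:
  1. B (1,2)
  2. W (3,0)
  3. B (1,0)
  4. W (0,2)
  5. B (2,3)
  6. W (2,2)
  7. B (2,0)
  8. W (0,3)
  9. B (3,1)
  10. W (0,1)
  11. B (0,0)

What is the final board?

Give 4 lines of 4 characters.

Answer: BWWW
B.B.
B.WB
.B..

Derivation:
Move 1: B@(1,2) -> caps B=0 W=0
Move 2: W@(3,0) -> caps B=0 W=0
Move 3: B@(1,0) -> caps B=0 W=0
Move 4: W@(0,2) -> caps B=0 W=0
Move 5: B@(2,3) -> caps B=0 W=0
Move 6: W@(2,2) -> caps B=0 W=0
Move 7: B@(2,0) -> caps B=0 W=0
Move 8: W@(0,3) -> caps B=0 W=0
Move 9: B@(3,1) -> caps B=1 W=0
Move 10: W@(0,1) -> caps B=1 W=0
Move 11: B@(0,0) -> caps B=1 W=0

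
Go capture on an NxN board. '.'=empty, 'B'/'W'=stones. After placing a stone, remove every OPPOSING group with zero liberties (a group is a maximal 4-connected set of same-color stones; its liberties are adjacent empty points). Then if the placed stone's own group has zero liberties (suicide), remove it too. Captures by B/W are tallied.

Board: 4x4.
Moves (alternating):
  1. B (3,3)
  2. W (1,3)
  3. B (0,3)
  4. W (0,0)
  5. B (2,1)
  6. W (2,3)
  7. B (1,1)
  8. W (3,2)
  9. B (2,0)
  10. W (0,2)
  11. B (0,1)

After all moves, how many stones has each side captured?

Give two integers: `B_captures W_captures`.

Move 1: B@(3,3) -> caps B=0 W=0
Move 2: W@(1,3) -> caps B=0 W=0
Move 3: B@(0,3) -> caps B=0 W=0
Move 4: W@(0,0) -> caps B=0 W=0
Move 5: B@(2,1) -> caps B=0 W=0
Move 6: W@(2,3) -> caps B=0 W=0
Move 7: B@(1,1) -> caps B=0 W=0
Move 8: W@(3,2) -> caps B=0 W=1
Move 9: B@(2,0) -> caps B=0 W=1
Move 10: W@(0,2) -> caps B=0 W=2
Move 11: B@(0,1) -> caps B=0 W=2

Answer: 0 2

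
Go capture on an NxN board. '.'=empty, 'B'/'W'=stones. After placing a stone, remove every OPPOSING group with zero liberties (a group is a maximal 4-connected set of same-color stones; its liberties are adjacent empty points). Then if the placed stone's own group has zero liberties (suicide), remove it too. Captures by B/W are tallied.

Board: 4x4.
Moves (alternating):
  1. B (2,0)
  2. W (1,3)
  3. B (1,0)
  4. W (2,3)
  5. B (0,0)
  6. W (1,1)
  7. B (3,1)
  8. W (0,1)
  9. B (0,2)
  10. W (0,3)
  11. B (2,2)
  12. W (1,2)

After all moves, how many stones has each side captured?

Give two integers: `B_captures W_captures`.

Answer: 0 1

Derivation:
Move 1: B@(2,0) -> caps B=0 W=0
Move 2: W@(1,3) -> caps B=0 W=0
Move 3: B@(1,0) -> caps B=0 W=0
Move 4: W@(2,3) -> caps B=0 W=0
Move 5: B@(0,0) -> caps B=0 W=0
Move 6: W@(1,1) -> caps B=0 W=0
Move 7: B@(3,1) -> caps B=0 W=0
Move 8: W@(0,1) -> caps B=0 W=0
Move 9: B@(0,2) -> caps B=0 W=0
Move 10: W@(0,3) -> caps B=0 W=0
Move 11: B@(2,2) -> caps B=0 W=0
Move 12: W@(1,2) -> caps B=0 W=1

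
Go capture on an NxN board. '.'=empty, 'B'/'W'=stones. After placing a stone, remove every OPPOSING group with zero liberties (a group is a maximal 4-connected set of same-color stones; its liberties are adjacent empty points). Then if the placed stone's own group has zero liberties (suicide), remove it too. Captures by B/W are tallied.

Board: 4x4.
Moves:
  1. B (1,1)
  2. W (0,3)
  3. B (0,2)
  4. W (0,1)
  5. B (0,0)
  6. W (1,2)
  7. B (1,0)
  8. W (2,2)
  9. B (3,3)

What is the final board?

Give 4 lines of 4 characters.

Move 1: B@(1,1) -> caps B=0 W=0
Move 2: W@(0,3) -> caps B=0 W=0
Move 3: B@(0,2) -> caps B=0 W=0
Move 4: W@(0,1) -> caps B=0 W=0
Move 5: B@(0,0) -> caps B=1 W=0
Move 6: W@(1,2) -> caps B=1 W=0
Move 7: B@(1,0) -> caps B=1 W=0
Move 8: W@(2,2) -> caps B=1 W=0
Move 9: B@(3,3) -> caps B=1 W=0

Answer: B.BW
BBW.
..W.
...B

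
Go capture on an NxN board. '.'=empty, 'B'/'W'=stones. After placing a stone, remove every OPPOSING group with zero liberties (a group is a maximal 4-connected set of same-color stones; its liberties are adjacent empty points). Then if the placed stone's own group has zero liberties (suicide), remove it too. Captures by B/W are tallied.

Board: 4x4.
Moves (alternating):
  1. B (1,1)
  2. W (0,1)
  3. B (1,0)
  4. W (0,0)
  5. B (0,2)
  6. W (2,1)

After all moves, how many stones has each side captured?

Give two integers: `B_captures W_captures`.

Move 1: B@(1,1) -> caps B=0 W=0
Move 2: W@(0,1) -> caps B=0 W=0
Move 3: B@(1,0) -> caps B=0 W=0
Move 4: W@(0,0) -> caps B=0 W=0
Move 5: B@(0,2) -> caps B=2 W=0
Move 6: W@(2,1) -> caps B=2 W=0

Answer: 2 0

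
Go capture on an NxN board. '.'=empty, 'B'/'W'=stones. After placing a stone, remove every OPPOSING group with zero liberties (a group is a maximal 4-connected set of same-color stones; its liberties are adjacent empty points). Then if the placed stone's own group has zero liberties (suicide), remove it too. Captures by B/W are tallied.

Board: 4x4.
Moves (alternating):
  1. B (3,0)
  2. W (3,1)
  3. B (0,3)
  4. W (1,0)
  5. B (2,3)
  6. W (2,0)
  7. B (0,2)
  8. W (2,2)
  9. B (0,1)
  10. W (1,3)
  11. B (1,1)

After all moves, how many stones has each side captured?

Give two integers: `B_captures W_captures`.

Answer: 0 1

Derivation:
Move 1: B@(3,0) -> caps B=0 W=0
Move 2: W@(3,1) -> caps B=0 W=0
Move 3: B@(0,3) -> caps B=0 W=0
Move 4: W@(1,0) -> caps B=0 W=0
Move 5: B@(2,3) -> caps B=0 W=0
Move 6: W@(2,0) -> caps B=0 W=1
Move 7: B@(0,2) -> caps B=0 W=1
Move 8: W@(2,2) -> caps B=0 W=1
Move 9: B@(0,1) -> caps B=0 W=1
Move 10: W@(1,3) -> caps B=0 W=1
Move 11: B@(1,1) -> caps B=0 W=1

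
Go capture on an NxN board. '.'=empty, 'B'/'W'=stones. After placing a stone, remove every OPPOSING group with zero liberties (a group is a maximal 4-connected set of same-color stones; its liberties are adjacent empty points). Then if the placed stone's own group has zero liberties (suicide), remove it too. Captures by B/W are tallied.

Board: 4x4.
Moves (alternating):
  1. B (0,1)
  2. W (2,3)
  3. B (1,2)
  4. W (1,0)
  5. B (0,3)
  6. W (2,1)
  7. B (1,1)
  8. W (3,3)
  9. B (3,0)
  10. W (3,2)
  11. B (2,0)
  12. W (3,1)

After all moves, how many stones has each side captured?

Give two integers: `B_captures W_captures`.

Move 1: B@(0,1) -> caps B=0 W=0
Move 2: W@(2,3) -> caps B=0 W=0
Move 3: B@(1,2) -> caps B=0 W=0
Move 4: W@(1,0) -> caps B=0 W=0
Move 5: B@(0,3) -> caps B=0 W=0
Move 6: W@(2,1) -> caps B=0 W=0
Move 7: B@(1,1) -> caps B=0 W=0
Move 8: W@(3,3) -> caps B=0 W=0
Move 9: B@(3,0) -> caps B=0 W=0
Move 10: W@(3,2) -> caps B=0 W=0
Move 11: B@(2,0) -> caps B=0 W=0
Move 12: W@(3,1) -> caps B=0 W=2

Answer: 0 2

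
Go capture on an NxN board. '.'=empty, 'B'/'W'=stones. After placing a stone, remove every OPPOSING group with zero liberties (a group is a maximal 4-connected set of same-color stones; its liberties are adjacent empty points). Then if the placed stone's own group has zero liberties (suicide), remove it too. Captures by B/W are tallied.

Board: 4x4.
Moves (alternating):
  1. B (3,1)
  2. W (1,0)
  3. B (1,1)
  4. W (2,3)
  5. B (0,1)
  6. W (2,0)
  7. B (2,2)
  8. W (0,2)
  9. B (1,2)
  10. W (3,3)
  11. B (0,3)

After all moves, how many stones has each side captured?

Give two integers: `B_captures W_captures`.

Answer: 1 0

Derivation:
Move 1: B@(3,1) -> caps B=0 W=0
Move 2: W@(1,0) -> caps B=0 W=0
Move 3: B@(1,1) -> caps B=0 W=0
Move 4: W@(2,3) -> caps B=0 W=0
Move 5: B@(0,1) -> caps B=0 W=0
Move 6: W@(2,0) -> caps B=0 W=0
Move 7: B@(2,2) -> caps B=0 W=0
Move 8: W@(0,2) -> caps B=0 W=0
Move 9: B@(1,2) -> caps B=0 W=0
Move 10: W@(3,3) -> caps B=0 W=0
Move 11: B@(0,3) -> caps B=1 W=0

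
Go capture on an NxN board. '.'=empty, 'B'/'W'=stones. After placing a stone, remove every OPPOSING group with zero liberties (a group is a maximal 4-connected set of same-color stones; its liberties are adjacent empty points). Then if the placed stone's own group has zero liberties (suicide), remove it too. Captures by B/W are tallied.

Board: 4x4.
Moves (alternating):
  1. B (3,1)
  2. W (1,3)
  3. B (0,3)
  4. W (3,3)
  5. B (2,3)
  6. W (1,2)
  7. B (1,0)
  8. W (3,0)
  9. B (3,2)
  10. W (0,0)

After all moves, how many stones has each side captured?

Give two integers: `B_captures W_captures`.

Answer: 1 0

Derivation:
Move 1: B@(3,1) -> caps B=0 W=0
Move 2: W@(1,3) -> caps B=0 W=0
Move 3: B@(0,3) -> caps B=0 W=0
Move 4: W@(3,3) -> caps B=0 W=0
Move 5: B@(2,3) -> caps B=0 W=0
Move 6: W@(1,2) -> caps B=0 W=0
Move 7: B@(1,0) -> caps B=0 W=0
Move 8: W@(3,0) -> caps B=0 W=0
Move 9: B@(3,2) -> caps B=1 W=0
Move 10: W@(0,0) -> caps B=1 W=0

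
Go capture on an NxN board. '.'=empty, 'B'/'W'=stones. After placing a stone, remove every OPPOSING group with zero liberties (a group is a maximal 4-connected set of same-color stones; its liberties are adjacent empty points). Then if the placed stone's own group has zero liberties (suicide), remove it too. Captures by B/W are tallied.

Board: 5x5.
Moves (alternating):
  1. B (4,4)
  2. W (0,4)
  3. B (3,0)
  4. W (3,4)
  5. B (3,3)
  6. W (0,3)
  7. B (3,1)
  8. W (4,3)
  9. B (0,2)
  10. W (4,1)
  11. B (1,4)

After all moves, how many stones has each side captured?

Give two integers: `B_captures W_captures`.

Answer: 0 1

Derivation:
Move 1: B@(4,4) -> caps B=0 W=0
Move 2: W@(0,4) -> caps B=0 W=0
Move 3: B@(3,0) -> caps B=0 W=0
Move 4: W@(3,4) -> caps B=0 W=0
Move 5: B@(3,3) -> caps B=0 W=0
Move 6: W@(0,3) -> caps B=0 W=0
Move 7: B@(3,1) -> caps B=0 W=0
Move 8: W@(4,3) -> caps B=0 W=1
Move 9: B@(0,2) -> caps B=0 W=1
Move 10: W@(4,1) -> caps B=0 W=1
Move 11: B@(1,4) -> caps B=0 W=1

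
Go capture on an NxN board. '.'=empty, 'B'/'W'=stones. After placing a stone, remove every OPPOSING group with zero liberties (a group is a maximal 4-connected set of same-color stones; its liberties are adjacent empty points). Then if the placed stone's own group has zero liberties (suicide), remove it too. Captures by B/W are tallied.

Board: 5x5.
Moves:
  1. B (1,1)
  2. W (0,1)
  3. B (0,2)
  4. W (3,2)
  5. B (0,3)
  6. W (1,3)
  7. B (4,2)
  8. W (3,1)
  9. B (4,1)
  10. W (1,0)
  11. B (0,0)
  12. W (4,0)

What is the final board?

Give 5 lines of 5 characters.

Move 1: B@(1,1) -> caps B=0 W=0
Move 2: W@(0,1) -> caps B=0 W=0
Move 3: B@(0,2) -> caps B=0 W=0
Move 4: W@(3,2) -> caps B=0 W=0
Move 5: B@(0,3) -> caps B=0 W=0
Move 6: W@(1,3) -> caps B=0 W=0
Move 7: B@(4,2) -> caps B=0 W=0
Move 8: W@(3,1) -> caps B=0 W=0
Move 9: B@(4,1) -> caps B=0 W=0
Move 10: W@(1,0) -> caps B=0 W=0
Move 11: B@(0,0) -> caps B=1 W=0
Move 12: W@(4,0) -> caps B=1 W=0

Answer: B.BB.
WB.W.
.....
.WW..
WBB..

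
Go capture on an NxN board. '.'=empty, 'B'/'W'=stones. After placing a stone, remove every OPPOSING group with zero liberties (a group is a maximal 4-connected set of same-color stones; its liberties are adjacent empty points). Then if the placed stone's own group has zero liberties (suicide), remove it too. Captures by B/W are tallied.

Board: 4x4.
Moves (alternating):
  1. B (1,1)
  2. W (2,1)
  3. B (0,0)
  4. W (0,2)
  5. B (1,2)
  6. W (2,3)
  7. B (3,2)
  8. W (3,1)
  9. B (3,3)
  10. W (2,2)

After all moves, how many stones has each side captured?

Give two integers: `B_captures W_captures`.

Move 1: B@(1,1) -> caps B=0 W=0
Move 2: W@(2,1) -> caps B=0 W=0
Move 3: B@(0,0) -> caps B=0 W=0
Move 4: W@(0,2) -> caps B=0 W=0
Move 5: B@(1,2) -> caps B=0 W=0
Move 6: W@(2,3) -> caps B=0 W=0
Move 7: B@(3,2) -> caps B=0 W=0
Move 8: W@(3,1) -> caps B=0 W=0
Move 9: B@(3,3) -> caps B=0 W=0
Move 10: W@(2,2) -> caps B=0 W=2

Answer: 0 2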